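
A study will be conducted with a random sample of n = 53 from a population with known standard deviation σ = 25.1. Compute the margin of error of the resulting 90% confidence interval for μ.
Margin of error = 5.67

Margin of error = z* · σ/√n
= 1.645 · 25.1/√53
= 1.645 · 25.1/7.2801
= 5.67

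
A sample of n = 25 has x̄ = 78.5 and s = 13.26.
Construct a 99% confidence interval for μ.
(71.08, 85.92)

t-interval (σ unknown):
df = n - 1 = 24
t* = 2.797 for 99% confidence

Margin of error = t* · s/√n = 2.797 · 13.26/√25 = 7.42

CI: (71.08, 85.92)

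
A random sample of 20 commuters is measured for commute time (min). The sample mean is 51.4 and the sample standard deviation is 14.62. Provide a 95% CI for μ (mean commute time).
(44.56, 58.24)

t-interval (σ unknown):
df = n - 1 = 19
t* = 2.093 for 95% confidence

Margin of error = t* · s/√n = 2.093 · 14.62/√20 = 6.84

CI: (44.56, 58.24)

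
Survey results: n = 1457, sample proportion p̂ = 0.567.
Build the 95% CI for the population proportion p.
(0.542, 0.592)

Proportion CI:
SE = √(p̂(1-p̂)/n) = √(0.567 · 0.433 / 1457) = 0.01298

z* = 1.960
Margin = z* · SE = 1.960 · 0.01298 = 0.0254

CI: 0.567 ± 0.0254 = (0.542, 0.592)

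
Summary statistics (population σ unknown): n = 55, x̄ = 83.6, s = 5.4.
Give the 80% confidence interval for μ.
(82.66, 84.54)

t-interval (σ unknown):
df = n - 1 = 54
t* = 1.297 for 80% confidence

Margin of error = t* · s/√n = 1.297 · 5.4/√55 = 0.94

CI: (82.66, 84.54)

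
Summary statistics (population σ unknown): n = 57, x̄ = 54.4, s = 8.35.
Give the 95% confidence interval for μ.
(52.18, 56.62)

t-interval (σ unknown):
df = n - 1 = 56
t* = 2.003 for 95% confidence

Margin of error = t* · s/√n = 2.003 · 8.35/√57 = 2.22

CI: (52.18, 56.62)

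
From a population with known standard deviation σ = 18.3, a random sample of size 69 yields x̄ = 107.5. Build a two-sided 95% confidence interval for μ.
(103.18, 111.82)

z-interval (σ known):
z* = 1.960 for 95% confidence

Margin of error = z* · σ/√n = 1.960 · 18.3/√69 = 4.32

CI: (107.5 - 4.32, 107.5 + 4.32) = (103.18, 111.82)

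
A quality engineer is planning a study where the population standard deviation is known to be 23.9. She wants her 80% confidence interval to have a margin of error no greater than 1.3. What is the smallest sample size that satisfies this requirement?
n ≥ 556

For margin E ≤ 1.3:
n ≥ (z* · σ / E)²
n ≥ (1.282 · 23.9 / 1.3)²
n ≥ 555.50

Minimum n = 556 (rounding up)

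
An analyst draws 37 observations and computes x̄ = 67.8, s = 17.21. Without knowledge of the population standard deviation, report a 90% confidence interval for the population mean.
(63.02, 72.58)

t-interval (σ unknown):
df = n - 1 = 36
t* = 1.688 for 90% confidence

Margin of error = t* · s/√n = 1.688 · 17.21/√37 = 4.78

CI: (63.02, 72.58)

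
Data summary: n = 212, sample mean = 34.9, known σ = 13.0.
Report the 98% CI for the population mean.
(32.82, 36.98)

z-interval (σ known):
z* = 2.326 for 98% confidence

Margin of error = z* · σ/√n = 2.326 · 13.0/√212 = 2.08

CI: (34.9 - 2.08, 34.9 + 2.08) = (32.82, 36.98)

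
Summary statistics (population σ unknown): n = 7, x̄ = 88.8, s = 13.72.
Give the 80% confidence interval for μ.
(81.33, 96.27)

t-interval (σ unknown):
df = n - 1 = 6
t* = 1.440 for 80% confidence

Margin of error = t* · s/√n = 1.440 · 13.72/√7 = 7.47

CI: (81.33, 96.27)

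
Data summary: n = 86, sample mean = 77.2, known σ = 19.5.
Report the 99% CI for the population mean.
(71.78, 82.62)

z-interval (σ known):
z* = 2.576 for 99% confidence

Margin of error = z* · σ/√n = 2.576 · 19.5/√86 = 5.42

CI: (77.2 - 5.42, 77.2 + 5.42) = (71.78, 82.62)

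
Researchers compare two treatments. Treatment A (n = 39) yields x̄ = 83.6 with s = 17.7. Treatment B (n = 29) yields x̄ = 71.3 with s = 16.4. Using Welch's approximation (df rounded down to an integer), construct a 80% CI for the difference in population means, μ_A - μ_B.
(6.91, 17.69)

Difference: x̄₁ - x̄₂ = 12.30
SE = √(s₁²/n₁ + s₂²/n₂) = √(17.7²/39 + 16.4²/29) = 4.1602
df = 62.80 → 62 (Welch–Satterthwaite, rounded down)
t* = 1.295

CI: 12.30 ± 1.295 · 4.1602 = 12.30 ± 5.39 = (6.91, 17.69)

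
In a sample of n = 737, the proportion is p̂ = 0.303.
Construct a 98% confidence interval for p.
(0.264, 0.342)

Proportion CI:
SE = √(p̂(1-p̂)/n) = √(0.303 · 0.697 / 737) = 0.01693

z* = 2.326
Margin = z* · SE = 2.326 · 0.01693 = 0.0394

CI: 0.303 ± 0.0394 = (0.264, 0.342)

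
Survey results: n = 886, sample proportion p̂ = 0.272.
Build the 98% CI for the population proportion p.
(0.237, 0.307)

Proportion CI:
SE = √(p̂(1-p̂)/n) = √(0.272 · 0.728 / 886) = 0.01495

z* = 2.326
Margin = z* · SE = 2.326 · 0.01495 = 0.0348

CI: 0.272 ± 0.0348 = (0.237, 0.307)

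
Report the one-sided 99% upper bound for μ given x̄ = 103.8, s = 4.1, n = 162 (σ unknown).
μ ≤ 104.56

Upper bound (one-sided):
t* = 2.350 (one-sided for 99%)
Upper bound = x̄ + t* · s/√n = 103.8 + 2.350 · 4.1/√162 = 104.56

We are 99% confident that μ ≤ 104.56.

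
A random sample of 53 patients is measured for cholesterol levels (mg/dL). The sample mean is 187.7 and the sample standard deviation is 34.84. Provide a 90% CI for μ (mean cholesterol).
(179.68, 195.72)

t-interval (σ unknown):
df = n - 1 = 52
t* = 1.675 for 90% confidence

Margin of error = t* · s/√n = 1.675 · 34.84/√53 = 8.02

CI: (179.68, 195.72)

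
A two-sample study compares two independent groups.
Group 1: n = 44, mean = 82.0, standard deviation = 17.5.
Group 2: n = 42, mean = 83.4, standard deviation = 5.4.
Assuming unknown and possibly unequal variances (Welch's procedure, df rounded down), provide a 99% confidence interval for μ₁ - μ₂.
(-8.80, 6.00)

Difference: x̄₁ - x̄₂ = -1.40
SE = √(s₁²/n₁ + s₂²/n₂) = √(17.5²/44 + 5.4²/42) = 2.7667
df = 51.47 → 51 (Welch–Satterthwaite, rounded down)
t* = 2.676

CI: -1.40 ± 2.676 · 2.7667 = -1.40 ± 7.40 = (-8.80, 6.00)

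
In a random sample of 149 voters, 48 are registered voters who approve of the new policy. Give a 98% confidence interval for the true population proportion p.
(0.233, 0.411)

Proportion CI:
p̂ = 48/149 = 0.32215
SE = √(p̂(1-p̂)/n) = √(0.32215 · 0.67785 / 149) = 0.03828

z* = 2.326
Margin = z* · SE = 2.326 · 0.03828 = 0.0890

CI: 0.32215 ± 0.0890 = (0.233, 0.411)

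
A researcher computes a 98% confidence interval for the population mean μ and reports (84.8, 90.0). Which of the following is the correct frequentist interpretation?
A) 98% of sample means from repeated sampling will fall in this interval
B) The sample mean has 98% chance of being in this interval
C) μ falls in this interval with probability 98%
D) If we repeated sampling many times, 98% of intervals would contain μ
D

A) Wrong — coverage applies to intervals containing μ, not to future x̄ values.
B) Wrong — x̄ is observed and sits in the interval by construction.
C) Wrong — μ is fixed; the randomness lives in the interval, not in μ.
D) Correct — this is the frequentist long-run coverage interpretation.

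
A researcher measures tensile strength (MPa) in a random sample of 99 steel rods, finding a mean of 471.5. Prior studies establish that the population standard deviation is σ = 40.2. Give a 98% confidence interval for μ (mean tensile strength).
(462.10, 480.90)

z-interval (σ known):
z* = 2.326 for 98% confidence

Margin of error = z* · σ/√n = 2.326 · 40.2/√99 = 9.40

CI: (471.5 - 9.40, 471.5 + 9.40) = (462.10, 480.90)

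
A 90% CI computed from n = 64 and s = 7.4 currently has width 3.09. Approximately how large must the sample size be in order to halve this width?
n ≈ 256

CI width ∝ 1/√n
To reduce width by factor 2, need √n to grow by 2 → need 2² = 4 times as many samples.

Current: n = 64, width = 3.09
New: n = 256, width ≈ 1.53

Width reduced by factor of 3.09/1.53 = 2.02.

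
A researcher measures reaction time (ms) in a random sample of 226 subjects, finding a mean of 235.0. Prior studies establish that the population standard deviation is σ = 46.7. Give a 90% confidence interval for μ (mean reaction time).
(229.89, 240.11)

z-interval (σ known):
z* = 1.645 for 90% confidence

Margin of error = z* · σ/√n = 1.645 · 46.7/√226 = 5.11

CI: (235.0 - 5.11, 235.0 + 5.11) = (229.89, 240.11)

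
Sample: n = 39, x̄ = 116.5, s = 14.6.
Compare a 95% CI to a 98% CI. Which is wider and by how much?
98% CI is wider by 1.90

df = 38
95% CI: t* = 2.024, (111.77, 121.23), width = 2 · t* · s/√n = 9.46
98% CI: t* = 2.429, (110.82, 122.18), width = 2 · t* · s/√n = 11.36

The 98% CI is wider by 11.36 - 9.46 = 1.90.
Higher confidence requires a wider interval.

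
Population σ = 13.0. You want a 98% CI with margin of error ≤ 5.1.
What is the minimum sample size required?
n ≥ 36

For margin E ≤ 5.1:
n ≥ (z* · σ / E)²
n ≥ (2.326 · 13.0 / 5.1)²
n ≥ 35.15

Minimum n = 36 (rounding up)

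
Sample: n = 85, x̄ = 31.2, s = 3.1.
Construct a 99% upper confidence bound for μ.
μ ≤ 32.00

Upper bound (one-sided):
t* = 2.372 (one-sided for 99%)
Upper bound = x̄ + t* · s/√n = 31.2 + 2.372 · 3.1/√85 = 32.00

We are 99% confident that μ ≤ 32.00.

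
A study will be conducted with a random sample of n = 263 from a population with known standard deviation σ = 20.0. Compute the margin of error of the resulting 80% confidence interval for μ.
Margin of error = 1.58

Margin of error = z* · σ/√n
= 1.282 · 20.0/√263
= 1.282 · 20.0/16.2173
= 1.58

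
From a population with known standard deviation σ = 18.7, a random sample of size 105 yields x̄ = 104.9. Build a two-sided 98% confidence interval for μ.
(100.66, 109.14)

z-interval (σ known):
z* = 2.326 for 98% confidence

Margin of error = z* · σ/√n = 2.326 · 18.7/√105 = 4.24

CI: (104.9 - 4.24, 104.9 + 4.24) = (100.66, 109.14)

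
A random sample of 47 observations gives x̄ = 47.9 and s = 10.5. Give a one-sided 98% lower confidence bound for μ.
μ ≥ 44.66

Lower bound (one-sided):
t* = 2.114 (one-sided for 98%)
Lower bound = x̄ - t* · s/√n = 47.9 - 2.114 · 10.5/√47 = 44.66

We are 98% confident that μ ≥ 44.66.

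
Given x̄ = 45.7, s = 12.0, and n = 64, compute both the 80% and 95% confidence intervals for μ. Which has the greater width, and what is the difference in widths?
95% CI is wider by 2.11

df = 63
80% CI: t* = 1.295, (43.76, 47.64), width = 2 · t* · s/√n = 3.88
95% CI: t* = 1.998, (42.70, 48.70), width = 2 · t* · s/√n = 5.99

The 95% CI is wider by 5.99 - 3.88 = 2.11.
Higher confidence requires a wider interval.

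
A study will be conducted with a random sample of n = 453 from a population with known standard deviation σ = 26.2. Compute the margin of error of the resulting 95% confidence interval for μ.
Margin of error = 2.41

Margin of error = z* · σ/√n
= 1.960 · 26.2/√453
= 1.960 · 26.2/21.2838
= 2.41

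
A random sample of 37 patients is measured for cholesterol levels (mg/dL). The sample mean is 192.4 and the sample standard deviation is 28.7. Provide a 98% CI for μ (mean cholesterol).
(180.92, 203.88)

t-interval (σ unknown):
df = n - 1 = 36
t* = 2.434 for 98% confidence

Margin of error = t* · s/√n = 2.434 · 28.7/√37 = 11.48

CI: (180.92, 203.88)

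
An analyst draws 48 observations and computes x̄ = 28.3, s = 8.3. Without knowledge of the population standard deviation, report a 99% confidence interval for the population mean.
(25.08, 31.52)

t-interval (σ unknown):
df = n - 1 = 47
t* = 2.685 for 99% confidence

Margin of error = t* · s/√n = 2.685 · 8.3/√48 = 3.22

CI: (25.08, 31.52)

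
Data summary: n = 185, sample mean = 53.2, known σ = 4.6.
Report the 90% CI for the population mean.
(52.64, 53.76)

z-interval (σ known):
z* = 1.645 for 90% confidence

Margin of error = z* · σ/√n = 1.645 · 4.6/√185 = 0.56

CI: (53.2 - 0.56, 53.2 + 0.56) = (52.64, 53.76)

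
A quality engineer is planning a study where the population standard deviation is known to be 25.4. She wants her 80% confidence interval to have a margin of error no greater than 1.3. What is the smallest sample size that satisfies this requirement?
n ≥ 628

For margin E ≤ 1.3:
n ≥ (z* · σ / E)²
n ≥ (1.282 · 25.4 / 1.3)²
n ≥ 627.42

Minimum n = 628 (rounding up)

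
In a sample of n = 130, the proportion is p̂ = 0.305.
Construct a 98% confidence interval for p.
(0.211, 0.399)

Proportion CI:
SE = √(p̂(1-p̂)/n) = √(0.305 · 0.695 / 130) = 0.04038

z* = 2.326
Margin = z* · SE = 2.326 · 0.04038 = 0.0939

CI: 0.305 ± 0.0939 = (0.211, 0.399)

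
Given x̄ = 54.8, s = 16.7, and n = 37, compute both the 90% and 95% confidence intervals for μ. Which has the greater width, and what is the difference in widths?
95% CI is wider by 1.87

df = 36
90% CI: t* = 1.688, (50.17, 59.43), width = 2 · t* · s/√n = 9.27
95% CI: t* = 2.028, (49.23, 60.37), width = 2 · t* · s/√n = 11.14

The 95% CI is wider by 11.14 - 9.27 = 1.87.
Higher confidence requires a wider interval.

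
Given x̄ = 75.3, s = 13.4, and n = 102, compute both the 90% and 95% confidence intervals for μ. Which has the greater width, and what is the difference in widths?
95% CI is wider by 0.86

df = 101
90% CI: t* = 1.660, (73.10, 77.50), width = 2 · t* · s/√n = 4.40
95% CI: t* = 1.984, (72.67, 77.93), width = 2 · t* · s/√n = 5.26

The 95% CI is wider by 5.26 - 4.40 = 0.86.
Higher confidence requires a wider interval.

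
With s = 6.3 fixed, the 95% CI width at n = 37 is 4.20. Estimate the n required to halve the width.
n ≈ 148

CI width ∝ 1/√n
To reduce width by factor 2, need √n to grow by 2 → need 2² = 4 times as many samples.

Current: n = 37, width = 4.20
New: n = 148, width ≈ 2.05

Width reduced by factor of 4.20/2.05 = 2.05.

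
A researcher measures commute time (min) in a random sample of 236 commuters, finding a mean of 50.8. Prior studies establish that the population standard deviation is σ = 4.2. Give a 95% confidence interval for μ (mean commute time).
(50.26, 51.34)

z-interval (σ known):
z* = 1.960 for 95% confidence

Margin of error = z* · σ/√n = 1.960 · 4.2/√236 = 0.54

CI: (50.8 - 0.54, 50.8 + 0.54) = (50.26, 51.34)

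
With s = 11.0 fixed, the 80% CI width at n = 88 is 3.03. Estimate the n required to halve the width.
n ≈ 352

CI width ∝ 1/√n
To reduce width by factor 2, need √n to grow by 2 → need 2² = 4 times as many samples.

Current: n = 88, width = 3.03
New: n = 352, width ≈ 1.51

Width reduced by factor of 3.03/1.51 = 2.01.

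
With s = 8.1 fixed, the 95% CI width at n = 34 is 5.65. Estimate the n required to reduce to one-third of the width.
n ≈ 306

CI width ∝ 1/√n
To reduce width by factor 3, need √n to grow by 3 → need 3² = 9 times as many samples.

Current: n = 34, width = 5.65
New: n = 306, width ≈ 1.82

Width reduced by factor of 5.65/1.82 = 3.10.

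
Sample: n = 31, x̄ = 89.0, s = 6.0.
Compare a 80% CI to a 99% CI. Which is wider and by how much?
99% CI is wider by 3.11

df = 30
80% CI: t* = 1.310, (87.59, 90.41), width = 2 · t* · s/√n = 2.82
99% CI: t* = 2.750, (86.04, 91.96), width = 2 · t* · s/√n = 5.93

The 99% CI is wider by 5.93 - 2.82 = 3.11.
Higher confidence requires a wider interval.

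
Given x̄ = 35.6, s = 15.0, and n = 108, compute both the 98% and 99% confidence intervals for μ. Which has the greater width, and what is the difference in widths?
99% CI is wider by 0.75

df = 107
98% CI: t* = 2.362, (32.19, 39.01), width = 2 · t* · s/√n = 6.82
99% CI: t* = 2.623, (31.81, 39.39), width = 2 · t* · s/√n = 7.57

The 99% CI is wider by 7.57 - 6.82 = 0.75.
Higher confidence requires a wider interval.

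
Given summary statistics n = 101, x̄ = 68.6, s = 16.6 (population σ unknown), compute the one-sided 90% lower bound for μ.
μ ≥ 66.47

Lower bound (one-sided):
t* = 1.290 (one-sided for 90%)
Lower bound = x̄ - t* · s/√n = 68.6 - 1.290 · 16.6/√101 = 66.47

We are 90% confident that μ ≥ 66.47.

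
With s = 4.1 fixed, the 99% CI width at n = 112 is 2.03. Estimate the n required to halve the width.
n ≈ 448

CI width ∝ 1/√n
To reduce width by factor 2, need √n to grow by 2 → need 2² = 4 times as many samples.

Current: n = 112, width = 2.03
New: n = 448, width ≈ 1.00

Width reduced by factor of 2.03/1.00 = 2.03.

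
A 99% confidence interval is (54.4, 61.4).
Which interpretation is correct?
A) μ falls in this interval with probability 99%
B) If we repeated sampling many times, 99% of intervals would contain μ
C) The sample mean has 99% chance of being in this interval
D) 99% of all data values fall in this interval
B

A) Wrong — μ is fixed; the randomness lives in the interval, not in μ.
B) Correct — this is the frequentist long-run coverage interpretation.
C) Wrong — x̄ is observed and sits in the interval by construction.
D) Wrong — a CI is about the parameter μ, not individual data values.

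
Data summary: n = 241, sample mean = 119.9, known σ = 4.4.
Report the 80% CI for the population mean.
(119.54, 120.26)

z-interval (σ known):
z* = 1.282 for 80% confidence

Margin of error = z* · σ/√n = 1.282 · 4.4/√241 = 0.36

CI: (119.9 - 0.36, 119.9 + 0.36) = (119.54, 120.26)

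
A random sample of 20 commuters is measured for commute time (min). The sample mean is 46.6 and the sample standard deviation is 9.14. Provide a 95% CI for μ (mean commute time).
(42.32, 50.88)

t-interval (σ unknown):
df = n - 1 = 19
t* = 2.093 for 95% confidence

Margin of error = t* · s/√n = 2.093 · 9.14/√20 = 4.28

CI: (42.32, 50.88)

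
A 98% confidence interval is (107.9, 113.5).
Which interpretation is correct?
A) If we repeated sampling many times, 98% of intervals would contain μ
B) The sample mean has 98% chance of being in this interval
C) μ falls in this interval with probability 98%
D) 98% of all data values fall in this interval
A

A) Correct — this is the frequentist long-run coverage interpretation.
B) Wrong — x̄ is observed and sits in the interval by construction.
C) Wrong — μ is fixed; the randomness lives in the interval, not in μ.
D) Wrong — a CI is about the parameter μ, not individual data values.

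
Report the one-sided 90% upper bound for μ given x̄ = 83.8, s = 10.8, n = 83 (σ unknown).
μ ≤ 85.33

Upper bound (one-sided):
t* = 1.292 (one-sided for 90%)
Upper bound = x̄ + t* · s/√n = 83.8 + 1.292 · 10.8/√83 = 85.33

We are 90% confident that μ ≤ 85.33.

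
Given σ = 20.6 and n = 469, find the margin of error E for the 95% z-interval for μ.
Margin of error = 1.86

Margin of error = z* · σ/√n
= 1.960 · 20.6/√469
= 1.960 · 20.6/21.6564
= 1.86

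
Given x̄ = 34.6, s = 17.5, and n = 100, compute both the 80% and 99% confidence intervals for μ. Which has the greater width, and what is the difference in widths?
99% CI is wider by 4.68

df = 99
80% CI: t* = 1.290, (32.34, 36.86), width = 2 · t* · s/√n = 4.51
99% CI: t* = 2.626, (30.00, 39.20), width = 2 · t* · s/√n = 9.19

The 99% CI is wider by 9.19 - 4.51 = 4.68.
Higher confidence requires a wider interval.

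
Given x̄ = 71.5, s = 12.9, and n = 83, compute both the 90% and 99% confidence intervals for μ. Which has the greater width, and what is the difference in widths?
99% CI is wider by 2.76

df = 82
90% CI: t* = 1.664, (69.14, 73.86), width = 2 · t* · s/√n = 4.71
99% CI: t* = 2.637, (67.77, 75.23), width = 2 · t* · s/√n = 7.47

The 99% CI is wider by 7.47 - 4.71 = 2.76.
Higher confidence requires a wider interval.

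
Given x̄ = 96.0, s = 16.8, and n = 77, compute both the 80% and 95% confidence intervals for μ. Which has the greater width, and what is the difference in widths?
95% CI is wider by 2.68

df = 76
80% CI: t* = 1.293, (93.52, 98.48), width = 2 · t* · s/√n = 4.95
95% CI: t* = 1.992, (92.19, 99.81), width = 2 · t* · s/√n = 7.63

The 95% CI is wider by 7.63 - 4.95 = 2.68.
Higher confidence requires a wider interval.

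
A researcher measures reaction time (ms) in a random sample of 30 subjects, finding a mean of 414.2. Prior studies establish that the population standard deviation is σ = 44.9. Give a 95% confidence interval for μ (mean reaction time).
(398.13, 430.27)

z-interval (σ known):
z* = 1.960 for 95% confidence

Margin of error = z* · σ/√n = 1.960 · 44.9/√30 = 16.07

CI: (414.2 - 16.07, 414.2 + 16.07) = (398.13, 430.27)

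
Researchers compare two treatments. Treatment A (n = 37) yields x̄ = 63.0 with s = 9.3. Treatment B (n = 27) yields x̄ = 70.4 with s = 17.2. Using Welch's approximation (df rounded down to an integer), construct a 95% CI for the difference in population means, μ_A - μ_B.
(-14.79, -0.01)

Difference: x̄₁ - x̄₂ = -7.40
SE = √(s₁²/n₁ + s₂²/n₂) = √(9.3²/37 + 17.2²/27) = 3.6462
df = 37.06 → 37 (Welch–Satterthwaite, rounded down)
t* = 2.026

CI: -7.40 ± 2.026 · 3.6462 = -7.40 ± 7.39 = (-14.79, -0.01)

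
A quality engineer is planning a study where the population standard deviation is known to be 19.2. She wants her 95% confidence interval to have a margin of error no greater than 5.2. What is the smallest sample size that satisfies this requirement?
n ≥ 53

For margin E ≤ 5.2:
n ≥ (z* · σ / E)²
n ≥ (1.960 · 19.2 / 5.2)²
n ≥ 52.37

Minimum n = 53 (rounding up)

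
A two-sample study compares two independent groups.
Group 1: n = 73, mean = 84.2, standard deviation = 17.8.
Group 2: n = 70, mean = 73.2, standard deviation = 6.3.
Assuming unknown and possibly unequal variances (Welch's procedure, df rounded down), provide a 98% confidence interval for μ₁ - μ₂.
(5.75, 16.25)

Difference: x̄₁ - x̄₂ = 11.00
SE = √(s₁²/n₁ + s₂²/n₂) = √(17.8²/73 + 6.3²/70) = 2.2152
df = 90.43 → 90 (Welch–Satterthwaite, rounded down)
t* = 2.368

CI: 11.00 ± 2.368 · 2.2152 = 11.00 ± 5.25 = (5.75, 16.25)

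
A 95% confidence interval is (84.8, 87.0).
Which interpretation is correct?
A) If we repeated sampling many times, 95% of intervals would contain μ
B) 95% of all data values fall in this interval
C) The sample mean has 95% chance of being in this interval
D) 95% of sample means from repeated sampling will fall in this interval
A

A) Correct — this is the frequentist long-run coverage interpretation.
B) Wrong — a CI is about the parameter μ, not individual data values.
C) Wrong — x̄ is observed and sits in the interval by construction.
D) Wrong — coverage applies to intervals containing μ, not to future x̄ values.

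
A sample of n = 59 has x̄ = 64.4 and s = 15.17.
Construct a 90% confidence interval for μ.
(61.10, 67.70)

t-interval (σ unknown):
df = n - 1 = 58
t* = 1.672 for 90% confidence

Margin of error = t* · s/√n = 1.672 · 15.17/√59 = 3.30

CI: (61.10, 67.70)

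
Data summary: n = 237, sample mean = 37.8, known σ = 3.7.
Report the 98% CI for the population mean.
(37.24, 38.36)

z-interval (σ known):
z* = 2.326 for 98% confidence

Margin of error = z* · σ/√n = 2.326 · 3.7/√237 = 0.56

CI: (37.8 - 0.56, 37.8 + 0.56) = (37.24, 38.36)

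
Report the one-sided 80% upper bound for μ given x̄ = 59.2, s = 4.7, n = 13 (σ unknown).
μ ≤ 60.34

Upper bound (one-sided):
t* = 0.873 (one-sided for 80%)
Upper bound = x̄ + t* · s/√n = 59.2 + 0.873 · 4.7/√13 = 60.34

We are 80% confident that μ ≤ 60.34.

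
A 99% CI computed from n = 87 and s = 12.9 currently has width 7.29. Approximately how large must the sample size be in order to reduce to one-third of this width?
n ≈ 783

CI width ∝ 1/√n
To reduce width by factor 3, need √n to grow by 3 → need 3² = 9 times as many samples.

Current: n = 87, width = 7.29
New: n = 783, width ≈ 2.38

Width reduced by factor of 7.29/2.38 = 3.06.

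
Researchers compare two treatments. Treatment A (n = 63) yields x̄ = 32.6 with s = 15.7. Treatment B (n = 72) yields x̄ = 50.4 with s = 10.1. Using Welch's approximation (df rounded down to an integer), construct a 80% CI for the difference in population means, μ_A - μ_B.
(-20.78, -14.82)

Difference: x̄₁ - x̄₂ = -17.80
SE = √(s₁²/n₁ + s₂²/n₂) = √(15.7²/63 + 10.1²/72) = 2.3085
df = 103.21 → 103 (Welch–Satterthwaite, rounded down)
t* = 1.290

CI: -17.80 ± 1.290 · 2.3085 = -17.80 ± 2.98 = (-20.78, -14.82)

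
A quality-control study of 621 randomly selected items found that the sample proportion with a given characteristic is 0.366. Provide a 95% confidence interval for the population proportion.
(0.328, 0.404)

Proportion CI:
SE = √(p̂(1-p̂)/n) = √(0.366 · 0.634 / 621) = 0.01933

z* = 1.960
Margin = z* · SE = 1.960 · 0.01933 = 0.0379

CI: 0.366 ± 0.0379 = (0.328, 0.404)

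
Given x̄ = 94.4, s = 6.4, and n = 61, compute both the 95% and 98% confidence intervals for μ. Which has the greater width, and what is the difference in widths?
98% CI is wider by 0.64

df = 60
95% CI: t* = 2.000, (92.76, 96.04), width = 2 · t* · s/√n = 3.28
98% CI: t* = 2.390, (92.44, 96.36), width = 2 · t* · s/√n = 3.92

The 98% CI is wider by 3.92 - 3.28 = 0.64.
Higher confidence requires a wider interval.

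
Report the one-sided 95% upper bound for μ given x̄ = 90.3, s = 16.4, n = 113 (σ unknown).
μ ≤ 92.86

Upper bound (one-sided):
t* = 1.659 (one-sided for 95%)
Upper bound = x̄ + t* · s/√n = 90.3 + 1.659 · 16.4/√113 = 92.86

We are 95% confident that μ ≤ 92.86.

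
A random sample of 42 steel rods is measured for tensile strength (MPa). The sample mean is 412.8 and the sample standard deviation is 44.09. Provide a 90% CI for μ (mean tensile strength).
(401.35, 424.25)

t-interval (σ unknown):
df = n - 1 = 41
t* = 1.683 for 90% confidence

Margin of error = t* · s/√n = 1.683 · 44.09/√42 = 11.45

CI: (401.35, 424.25)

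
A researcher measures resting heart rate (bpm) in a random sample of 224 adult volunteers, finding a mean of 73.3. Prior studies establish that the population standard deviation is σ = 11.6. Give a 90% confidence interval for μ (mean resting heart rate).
(72.03, 74.57)

z-interval (σ known):
z* = 1.645 for 90% confidence

Margin of error = z* · σ/√n = 1.645 · 11.6/√224 = 1.27

CI: (73.3 - 1.27, 73.3 + 1.27) = (72.03, 74.57)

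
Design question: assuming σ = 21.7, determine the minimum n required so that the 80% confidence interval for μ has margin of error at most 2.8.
n ≥ 99

For margin E ≤ 2.8:
n ≥ (z* · σ / E)²
n ≥ (1.282 · 21.7 / 2.8)²
n ≥ 98.71

Minimum n = 99 (rounding up)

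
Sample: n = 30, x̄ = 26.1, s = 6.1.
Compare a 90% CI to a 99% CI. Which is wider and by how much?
99% CI is wider by 2.36

df = 29
90% CI: t* = 1.699, (24.21, 27.99), width = 2 · t* · s/√n = 3.78
99% CI: t* = 2.756, (23.03, 29.17), width = 2 · t* · s/√n = 6.14

The 99% CI is wider by 6.14 - 3.78 = 2.36.
Higher confidence requires a wider interval.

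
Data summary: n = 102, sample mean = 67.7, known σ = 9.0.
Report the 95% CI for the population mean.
(65.95, 69.45)

z-interval (σ known):
z* = 1.960 for 95% confidence

Margin of error = z* · σ/√n = 1.960 · 9.0/√102 = 1.75

CI: (67.7 - 1.75, 67.7 + 1.75) = (65.95, 69.45)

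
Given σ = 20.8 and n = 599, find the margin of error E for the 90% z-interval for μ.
Margin of error = 1.40

Margin of error = z* · σ/√n
= 1.645 · 20.8/√599
= 1.645 · 20.8/24.4745
= 1.40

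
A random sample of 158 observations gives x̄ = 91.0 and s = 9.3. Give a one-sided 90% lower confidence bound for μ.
μ ≥ 90.05

Lower bound (one-sided):
t* = 1.287 (one-sided for 90%)
Lower bound = x̄ - t* · s/√n = 91.0 - 1.287 · 9.3/√158 = 90.05

We are 90% confident that μ ≥ 90.05.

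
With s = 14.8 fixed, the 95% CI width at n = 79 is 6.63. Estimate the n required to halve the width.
n ≈ 316

CI width ∝ 1/√n
To reduce width by factor 2, need √n to grow by 2 → need 2² = 4 times as many samples.

Current: n = 79, width = 6.63
New: n = 316, width ≈ 3.28

Width reduced by factor of 6.63/3.28 = 2.02.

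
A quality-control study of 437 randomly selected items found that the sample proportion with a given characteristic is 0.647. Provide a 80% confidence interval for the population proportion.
(0.618, 0.676)

Proportion CI:
SE = √(p̂(1-p̂)/n) = √(0.647 · 0.353 / 437) = 0.02286

z* = 1.282
Margin = z* · SE = 1.282 · 0.02286 = 0.0293

CI: 0.647 ± 0.0293 = (0.618, 0.676)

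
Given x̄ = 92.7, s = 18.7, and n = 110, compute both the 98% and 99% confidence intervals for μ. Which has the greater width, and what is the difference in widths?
99% CI is wider by 0.93

df = 109
98% CI: t* = 2.361, (88.49, 96.91), width = 2 · t* · s/√n = 8.42
99% CI: t* = 2.622, (88.03, 97.37), width = 2 · t* · s/√n = 9.35

The 99% CI is wider by 9.35 - 8.42 = 0.93.
Higher confidence requires a wider interval.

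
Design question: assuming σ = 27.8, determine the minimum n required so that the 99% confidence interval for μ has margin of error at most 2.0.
n ≥ 1283

For margin E ≤ 2.0:
n ≥ (z* · σ / E)²
n ≥ (2.576 · 27.8 / 2.0)²
n ≥ 1282.10

Minimum n = 1283 (rounding up)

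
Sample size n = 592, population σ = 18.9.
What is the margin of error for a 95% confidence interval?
Margin of error = 1.52

Margin of error = z* · σ/√n
= 1.960 · 18.9/√592
= 1.960 · 18.9/24.3311
= 1.52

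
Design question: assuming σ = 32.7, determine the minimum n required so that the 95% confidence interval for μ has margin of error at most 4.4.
n ≥ 213

For margin E ≤ 4.4:
n ≥ (z* · σ / E)²
n ≥ (1.960 · 32.7 / 4.4)²
n ≥ 212.18

Minimum n = 213 (rounding up)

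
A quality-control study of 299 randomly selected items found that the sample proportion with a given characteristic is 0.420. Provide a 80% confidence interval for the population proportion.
(0.383, 0.457)

Proportion CI:
SE = √(p̂(1-p̂)/n) = √(0.420 · 0.580 / 299) = 0.02854

z* = 1.282
Margin = z* · SE = 1.282 · 0.02854 = 0.0366

CI: 0.420 ± 0.0366 = (0.383, 0.457)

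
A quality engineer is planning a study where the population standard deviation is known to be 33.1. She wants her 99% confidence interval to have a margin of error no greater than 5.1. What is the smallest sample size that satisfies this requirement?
n ≥ 280

For margin E ≤ 5.1:
n ≥ (z* · σ / E)²
n ≥ (2.576 · 33.1 / 5.1)²
n ≥ 279.52

Minimum n = 280 (rounding up)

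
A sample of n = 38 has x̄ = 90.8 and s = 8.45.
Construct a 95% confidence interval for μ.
(88.02, 93.58)

t-interval (σ unknown):
df = n - 1 = 37
t* = 2.026 for 95% confidence

Margin of error = t* · s/√n = 2.026 · 8.45/√38 = 2.78

CI: (88.02, 93.58)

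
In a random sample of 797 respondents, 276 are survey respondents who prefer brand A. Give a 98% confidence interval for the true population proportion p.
(0.307, 0.385)

Proportion CI:
p̂ = 276/797 = 0.34630
SE = √(p̂(1-p̂)/n) = √(0.34630 · 0.65370 / 797) = 0.01685

z* = 2.326
Margin = z* · SE = 2.326 · 0.01685 = 0.0392

CI: 0.34630 ± 0.0392 = (0.307, 0.385)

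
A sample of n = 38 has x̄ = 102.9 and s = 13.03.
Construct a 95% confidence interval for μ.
(98.62, 107.18)

t-interval (σ unknown):
df = n - 1 = 37
t* = 2.026 for 95% confidence

Margin of error = t* · s/√n = 2.026 · 13.03/√38 = 4.28

CI: (98.62, 107.18)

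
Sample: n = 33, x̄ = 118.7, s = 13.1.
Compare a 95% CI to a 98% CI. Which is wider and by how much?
98% CI is wider by 1.88

df = 32
95% CI: t* = 2.037, (114.05, 123.35), width = 2 · t* · s/√n = 9.29
98% CI: t* = 2.449, (113.12, 124.28), width = 2 · t* · s/√n = 11.17

The 98% CI is wider by 11.17 - 9.29 = 1.88.
Higher confidence requires a wider interval.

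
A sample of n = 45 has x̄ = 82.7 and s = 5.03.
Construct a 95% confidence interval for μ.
(81.19, 84.21)

t-interval (σ unknown):
df = n - 1 = 44
t* = 2.015 for 95% confidence

Margin of error = t* · s/√n = 2.015 · 5.03/√45 = 1.51

CI: (81.19, 84.21)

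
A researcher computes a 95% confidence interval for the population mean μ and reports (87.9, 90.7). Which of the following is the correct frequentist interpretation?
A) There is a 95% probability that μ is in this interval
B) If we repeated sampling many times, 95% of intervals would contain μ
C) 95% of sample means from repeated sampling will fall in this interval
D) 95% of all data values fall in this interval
B

A) Wrong — μ is fixed; the randomness lives in the interval, not in μ.
B) Correct — this is the frequentist long-run coverage interpretation.
C) Wrong — coverage applies to intervals containing μ, not to future x̄ values.
D) Wrong — a CI is about the parameter μ, not individual data values.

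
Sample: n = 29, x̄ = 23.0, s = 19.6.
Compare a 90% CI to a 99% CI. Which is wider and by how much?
99% CI is wider by 7.73

df = 28
90% CI: t* = 1.701, (16.81, 29.19), width = 2 · t* · s/√n = 12.38
99% CI: t* = 2.763, (12.94, 33.06), width = 2 · t* · s/√n = 20.11

The 99% CI is wider by 20.11 - 12.38 = 7.73.
Higher confidence requires a wider interval.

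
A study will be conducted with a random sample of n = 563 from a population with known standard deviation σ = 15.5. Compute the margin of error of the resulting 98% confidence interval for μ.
Margin of error = 1.52

Margin of error = z* · σ/√n
= 2.326 · 15.5/√563
= 2.326 · 15.5/23.7276
= 1.52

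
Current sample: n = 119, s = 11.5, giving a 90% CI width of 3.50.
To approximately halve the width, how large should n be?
n ≈ 476

CI width ∝ 1/√n
To reduce width by factor 2, need √n to grow by 2 → need 2² = 4 times as many samples.

Current: n = 119, width = 3.50
New: n = 476, width ≈ 1.74

Width reduced by factor of 3.50/1.74 = 2.01.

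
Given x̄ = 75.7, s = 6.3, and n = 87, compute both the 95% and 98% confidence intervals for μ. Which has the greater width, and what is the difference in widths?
98% CI is wider by 0.51

df = 86
95% CI: t* = 1.988, (74.36, 77.04), width = 2 · t* · s/√n = 2.69
98% CI: t* = 2.370, (74.10, 77.30), width = 2 · t* · s/√n = 3.20

The 98% CI is wider by 3.20 - 2.69 = 0.51.
Higher confidence requires a wider interval.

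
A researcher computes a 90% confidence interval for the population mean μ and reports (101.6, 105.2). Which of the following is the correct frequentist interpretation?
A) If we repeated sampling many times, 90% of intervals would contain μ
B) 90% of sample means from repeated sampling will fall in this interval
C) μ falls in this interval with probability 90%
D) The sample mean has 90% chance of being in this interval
A

A) Correct — this is the frequentist long-run coverage interpretation.
B) Wrong — coverage applies to intervals containing μ, not to future x̄ values.
C) Wrong — μ is fixed; the randomness lives in the interval, not in μ.
D) Wrong — x̄ is observed and sits in the interval by construction.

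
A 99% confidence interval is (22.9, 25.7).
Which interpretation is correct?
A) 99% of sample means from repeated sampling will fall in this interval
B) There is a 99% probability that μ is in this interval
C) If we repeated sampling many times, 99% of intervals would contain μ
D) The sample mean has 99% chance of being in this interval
C

A) Wrong — coverage applies to intervals containing μ, not to future x̄ values.
B) Wrong — μ is fixed; the randomness lives in the interval, not in μ.
C) Correct — this is the frequentist long-run coverage interpretation.
D) Wrong — x̄ is observed and sits in the interval by construction.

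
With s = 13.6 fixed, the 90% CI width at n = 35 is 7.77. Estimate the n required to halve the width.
n ≈ 140

CI width ∝ 1/√n
To reduce width by factor 2, need √n to grow by 2 → need 2² = 4 times as many samples.

Current: n = 35, width = 7.77
New: n = 140, width ≈ 3.81

Width reduced by factor of 7.77/3.81 = 2.04.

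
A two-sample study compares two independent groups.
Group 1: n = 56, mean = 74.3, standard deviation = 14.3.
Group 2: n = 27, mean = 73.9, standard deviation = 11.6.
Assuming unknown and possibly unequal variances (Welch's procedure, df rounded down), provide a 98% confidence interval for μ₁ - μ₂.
(-6.62, 7.42)

Difference: x̄₁ - x̄₂ = 0.40
SE = √(s₁²/n₁ + s₂²/n₂) = √(14.3²/56 + 11.6²/27) = 2.9386
df = 62.26 → 62 (Welch–Satterthwaite, rounded down)
t* = 2.388

CI: 0.40 ± 2.388 · 2.9386 = 0.40 ± 7.02 = (-6.62, 7.42)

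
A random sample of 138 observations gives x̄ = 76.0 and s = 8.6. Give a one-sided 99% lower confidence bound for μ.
μ ≥ 74.28

Lower bound (one-sided):
t* = 2.354 (one-sided for 99%)
Lower bound = x̄ - t* · s/√n = 76.0 - 2.354 · 8.6/√138 = 74.28

We are 99% confident that μ ≥ 74.28.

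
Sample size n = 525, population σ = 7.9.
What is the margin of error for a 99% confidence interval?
Margin of error = 0.89

Margin of error = z* · σ/√n
= 2.576 · 7.9/√525
= 2.576 · 7.9/22.9129
= 0.89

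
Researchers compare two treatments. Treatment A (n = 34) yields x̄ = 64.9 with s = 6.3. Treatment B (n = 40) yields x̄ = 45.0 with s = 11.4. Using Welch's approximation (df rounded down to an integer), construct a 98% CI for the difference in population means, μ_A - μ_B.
(14.88, 24.92)

Difference: x̄₁ - x̄₂ = 19.90
SE = √(s₁²/n₁ + s₂²/n₂) = √(6.3²/34 + 11.4²/40) = 2.1015
df = 62.52 → 62 (Welch–Satterthwaite, rounded down)
t* = 2.388

CI: 19.90 ± 2.388 · 2.1015 = 19.90 ± 5.02 = (14.88, 24.92)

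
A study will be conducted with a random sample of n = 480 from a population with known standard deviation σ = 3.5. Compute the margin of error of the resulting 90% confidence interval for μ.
Margin of error = 0.26

Margin of error = z* · σ/√n
= 1.645 · 3.5/√480
= 1.645 · 3.5/21.9089
= 0.26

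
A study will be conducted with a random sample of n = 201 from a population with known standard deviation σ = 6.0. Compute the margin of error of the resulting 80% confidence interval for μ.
Margin of error = 0.54

Margin of error = z* · σ/√n
= 1.282 · 6.0/√201
= 1.282 · 6.0/14.1774
= 0.54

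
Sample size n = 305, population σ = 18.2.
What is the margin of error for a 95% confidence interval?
Margin of error = 2.04

Margin of error = z* · σ/√n
= 1.960 · 18.2/√305
= 1.960 · 18.2/17.4642
= 2.04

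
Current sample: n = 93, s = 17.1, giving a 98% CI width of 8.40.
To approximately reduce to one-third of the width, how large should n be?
n ≈ 837

CI width ∝ 1/√n
To reduce width by factor 3, need √n to grow by 3 → need 3² = 9 times as many samples.

Current: n = 93, width = 8.40
New: n = 837, width ≈ 2.76

Width reduced by factor of 8.40/2.76 = 3.04.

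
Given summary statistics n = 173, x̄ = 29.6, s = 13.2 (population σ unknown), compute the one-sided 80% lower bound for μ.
μ ≥ 28.75

Lower bound (one-sided):
t* = 0.844 (one-sided for 80%)
Lower bound = x̄ - t* · s/√n = 29.6 - 0.844 · 13.2/√173 = 28.75

We are 80% confident that μ ≥ 28.75.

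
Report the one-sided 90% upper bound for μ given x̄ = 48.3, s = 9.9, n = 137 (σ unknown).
μ ≤ 49.39

Upper bound (one-sided):
t* = 1.288 (one-sided for 90%)
Upper bound = x̄ + t* · s/√n = 48.3 + 1.288 · 9.9/√137 = 49.39

We are 90% confident that μ ≤ 49.39.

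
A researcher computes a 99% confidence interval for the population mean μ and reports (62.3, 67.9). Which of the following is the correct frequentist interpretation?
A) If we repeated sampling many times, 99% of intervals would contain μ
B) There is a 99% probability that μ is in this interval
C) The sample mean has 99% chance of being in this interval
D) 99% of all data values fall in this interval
A

A) Correct — this is the frequentist long-run coverage interpretation.
B) Wrong — μ is fixed; the randomness lives in the interval, not in μ.
C) Wrong — x̄ is observed and sits in the interval by construction.
D) Wrong — a CI is about the parameter μ, not individual data values.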